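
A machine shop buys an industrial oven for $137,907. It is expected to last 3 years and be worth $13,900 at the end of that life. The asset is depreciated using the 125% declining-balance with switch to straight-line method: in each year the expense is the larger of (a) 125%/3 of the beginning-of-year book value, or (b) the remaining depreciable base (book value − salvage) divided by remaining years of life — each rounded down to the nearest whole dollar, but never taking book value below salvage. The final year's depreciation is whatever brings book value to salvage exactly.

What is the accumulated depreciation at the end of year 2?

$90,980

Depreciable base = $137,907 − $13,900 = $124,007.
Year 1: DB = ⌊$137,907 × 125%/3⌋ = $57,461; SL = ⌊$124,007/3⌋ = $41,335 → take DB $57,461. Book value $80,446.
Year 2: DB = ⌊$80,446 × 125%/3⌋ = $33,519; SL = ⌊$66,546/2⌋ = $33,273 → take DB $33,519. Book value $46,927.
Accumulated through year 2 = $137,907 − $46,927 = $90,980.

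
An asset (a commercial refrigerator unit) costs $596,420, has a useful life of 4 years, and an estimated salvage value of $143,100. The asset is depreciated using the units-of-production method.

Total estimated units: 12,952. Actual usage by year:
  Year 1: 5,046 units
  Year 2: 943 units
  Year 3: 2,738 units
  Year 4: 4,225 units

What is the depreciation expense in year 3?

Depreciable base = $596,420 − $143,100 = $453,320.
Rate = $453,320 / 12,952 units = $35 per unit.
Year 1: 5,046 × $35 = $176,610. Book value $419,810.
Year 2: 943 × $35 = $33,005. Book value $386,805.
Year 3: 2,738 × $35 = $95,830. Book value $290,975.

$95,830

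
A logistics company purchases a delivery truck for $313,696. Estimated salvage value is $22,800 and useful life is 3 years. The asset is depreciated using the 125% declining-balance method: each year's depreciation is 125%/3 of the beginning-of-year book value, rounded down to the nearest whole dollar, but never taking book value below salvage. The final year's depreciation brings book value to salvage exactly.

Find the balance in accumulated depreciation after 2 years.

Depreciable base = $313,696 − $22,800 = $290,896.
Year 1: ⌊$313,696 × 125%/3⌋ = $130,706. Book value $182,990.
Year 2: ⌊$182,990 × 125%/3⌋ = $76,245. Book value $106,745.
Accumulated through year 2 = $313,696 − $106,745 = $206,951.

$206,951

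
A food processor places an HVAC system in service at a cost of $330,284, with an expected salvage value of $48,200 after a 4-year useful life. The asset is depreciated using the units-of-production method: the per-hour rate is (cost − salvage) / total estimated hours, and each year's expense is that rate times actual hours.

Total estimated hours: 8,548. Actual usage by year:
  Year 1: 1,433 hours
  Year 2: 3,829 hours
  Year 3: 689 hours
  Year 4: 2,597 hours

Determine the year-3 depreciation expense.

Depreciable base = $330,284 − $48,200 = $282,084.
Rate = $282,084 / 8,548 hours = $33 per hour.
Year 1: 1,433 × $33 = $47,289. Book value $282,995.
Year 2: 3,829 × $33 = $126,357. Book value $156,638.
Year 3: 689 × $33 = $22,737. Book value $133,901.

$22,737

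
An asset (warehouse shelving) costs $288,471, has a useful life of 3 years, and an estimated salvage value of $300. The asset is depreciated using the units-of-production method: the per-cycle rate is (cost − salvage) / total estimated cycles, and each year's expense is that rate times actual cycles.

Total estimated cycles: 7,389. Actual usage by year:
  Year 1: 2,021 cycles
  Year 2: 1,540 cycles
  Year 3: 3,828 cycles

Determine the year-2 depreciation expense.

$60,060

Depreciable base = $288,471 − $300 = $288,171.
Rate = $288,171 / 7,389 cycles = $39 per cycle.
Year 1: 2,021 × $39 = $78,819. Book value $209,652.
Year 2: 1,540 × $39 = $60,060. Book value $149,592.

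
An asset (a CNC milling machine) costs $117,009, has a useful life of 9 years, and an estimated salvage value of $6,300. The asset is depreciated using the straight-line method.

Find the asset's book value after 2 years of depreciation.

Depreciable base = $117,009 − $6,300 = $110,709.
Annual expense = $110,709 / 9 = $12,301.
End of year 1: book value $104,708.
End of year 2: book value $92,407.

$92,407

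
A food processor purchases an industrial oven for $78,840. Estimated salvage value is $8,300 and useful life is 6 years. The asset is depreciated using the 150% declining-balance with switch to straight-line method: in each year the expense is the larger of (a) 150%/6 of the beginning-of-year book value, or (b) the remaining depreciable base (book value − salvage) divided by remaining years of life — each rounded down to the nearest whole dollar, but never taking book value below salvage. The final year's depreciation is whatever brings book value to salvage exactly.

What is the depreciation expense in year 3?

$11,087

Depreciable base = $78,840 − $8,300 = $70,540.
Year 1: DB = ⌊$78,840 × 150%/6⌋ = $19,710; SL = ⌊$70,540/6⌋ = $11,756 → take DB $19,710. Book value $59,130.
Year 2: DB = ⌊$59,130 × 150%/6⌋ = $14,782; SL = ⌊$50,830/5⌋ = $10,166 → take DB $14,782. Book value $44,348.
Year 3: DB = ⌊$44,348 × 150%/6⌋ = $11,087; SL = ⌊$36,048/4⌋ = $9,012 → take DB $11,087. Book value $33,261.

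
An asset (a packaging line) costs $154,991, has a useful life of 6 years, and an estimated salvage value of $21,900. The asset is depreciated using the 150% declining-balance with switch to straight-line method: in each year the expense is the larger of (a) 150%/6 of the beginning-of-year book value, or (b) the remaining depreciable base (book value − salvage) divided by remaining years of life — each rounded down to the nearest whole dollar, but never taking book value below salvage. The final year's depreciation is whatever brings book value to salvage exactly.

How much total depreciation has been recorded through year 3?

Depreciable base = $154,991 − $21,900 = $133,091.
Year 1: DB = ⌊$154,991 × 150%/6⌋ = $38,747; SL = ⌊$133,091/6⌋ = $22,181 → take DB $38,747. Book value $116,244.
Year 2: DB = ⌊$116,244 × 150%/6⌋ = $29,061; SL = ⌊$94,344/5⌋ = $18,868 → take DB $29,061. Book value $87,183.
Year 3: DB = ⌊$87,183 × 150%/6⌋ = $21,795; SL = ⌊$65,283/4⌋ = $16,320 → take DB $21,795. Book value $65,388.
Accumulated through year 3 = $154,991 − $65,388 = $89,603.

$89,603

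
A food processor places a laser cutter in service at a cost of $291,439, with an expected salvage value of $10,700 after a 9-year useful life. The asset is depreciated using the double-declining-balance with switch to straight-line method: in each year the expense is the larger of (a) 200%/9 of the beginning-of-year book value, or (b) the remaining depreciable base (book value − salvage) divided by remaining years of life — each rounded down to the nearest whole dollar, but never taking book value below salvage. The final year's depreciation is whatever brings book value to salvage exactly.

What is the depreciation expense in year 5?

Depreciable base = $291,439 − $10,700 = $280,739.
Year 1: DB = ⌊$291,439 × 200%/9⌋ = $64,764; SL = ⌊$280,739/9⌋ = $31,193 → take DB $64,764. Book value $226,675.
Year 2: DB = ⌊$226,675 × 200%/9⌋ = $50,372; SL = ⌊$215,975/8⌋ = $26,996 → take DB $50,372. Book value $176,303.
Year 3: DB = ⌊$176,303 × 200%/9⌋ = $39,178; SL = ⌊$165,603/7⌋ = $23,657 → take DB $39,178. Book value $137,125.
Year 4: DB = ⌊$137,125 × 200%/9⌋ = $30,472; SL = ⌊$126,425/6⌋ = $21,070 → take DB $30,472. Book value $106,653.
Year 5: DB = ⌊$106,653 × 200%/9⌋ = $23,700; SL = ⌊$95,953/5⌋ = $19,190 → take DB $23,700. Book value $82,953.

$23,700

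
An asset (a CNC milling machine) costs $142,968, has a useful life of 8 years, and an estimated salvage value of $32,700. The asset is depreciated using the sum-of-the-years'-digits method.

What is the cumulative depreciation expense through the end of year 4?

$79,638

Depreciable base = $142,968 − $32,700 = $110,268.
Sum of the years' digits = 8+7+6+5+4+3+2+1 = 36.
Year 1: $110,268 × 8/36 = $24,504. Book value $118,464.
Year 2: $110,268 × 7/36 = $21,441. Book value $97,023.
Year 3: $110,268 × 6/36 = $18,378. Book value $78,645.
Year 4: $110,268 × 5/36 = $15,315. Book value $63,330.
Accumulated through year 4 = $142,968 − $63,330 = $79,638.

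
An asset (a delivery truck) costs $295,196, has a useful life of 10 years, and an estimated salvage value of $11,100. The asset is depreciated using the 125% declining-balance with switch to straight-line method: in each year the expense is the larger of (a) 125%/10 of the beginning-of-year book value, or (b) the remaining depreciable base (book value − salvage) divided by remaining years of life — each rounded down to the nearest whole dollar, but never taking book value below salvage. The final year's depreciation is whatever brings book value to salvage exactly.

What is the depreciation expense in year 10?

Depreciable base = $295,196 − $11,100 = $284,096.
Year 1: DB = ⌊$295,196 × 125%/10⌋ = $36,899; SL = ⌊$284,096/10⌋ = $28,409 → take DB $36,899. Book value $258,297.
Year 2: DB = ⌊$258,297 × 125%/10⌋ = $32,287; SL = ⌊$247,197/9⌋ = $27,466 → take DB $32,287. Book value $226,010.
Year 3: DB = ⌊$226,010 × 125%/10⌋ = $28,251; SL = ⌊$214,910/8⌋ = $26,863 → take DB $28,251. Book value $197,759.
Year 4: DB = ⌊$197,759 × 125%/10⌋ = $24,719; SL = ⌊$186,659/7⌋ = $26,665 → take SL $26,665. Book value $171,094.
Year 5: DB = ⌊$171,094 × 125%/10⌋ = $21,386; SL = ⌊$159,994/6⌋ = $26,665 → take SL $26,665. Book value $144,429.
Year 6: DB = ⌊$144,429 × 125%/10⌋ = $18,053; SL = ⌊$133,329/5⌋ = $26,665 → take SL $26,665. Book value $117,764.
Year 7: DB = ⌊$117,764 × 125%/10⌋ = $14,720; SL = ⌊$106,664/4⌋ = $26,666 → take SL $26,666. Book value $91,098.
Year 8: DB = ⌊$91,098 × 125%/10⌋ = $11,387; SL = ⌊$79,998/3⌋ = $26,666 → take SL $26,666. Book value $64,432.
Year 9: DB = ⌊$64,432 × 125%/10⌋ = $8,054; SL = ⌊$53,332/2⌋ = $26,666 → take SL $26,666. Book value $37,766.
Year 10 (final): $37,766 − $11,100 = $26,666. Book value $11,100.

$26,666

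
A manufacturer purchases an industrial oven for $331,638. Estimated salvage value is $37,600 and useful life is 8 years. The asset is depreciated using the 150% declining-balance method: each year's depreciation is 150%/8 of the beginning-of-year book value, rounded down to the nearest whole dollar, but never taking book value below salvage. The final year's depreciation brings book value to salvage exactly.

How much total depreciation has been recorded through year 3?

$153,754

Depreciable base = $331,638 − $37,600 = $294,038.
Year 1: ⌊$331,638 × 150%/8⌋ = $62,182. Book value $269,456.
Year 2: ⌊$269,456 × 150%/8⌋ = $50,523. Book value $218,933.
Year 3: ⌊$218,933 × 150%/8⌋ = $41,049. Book value $177,884.
Accumulated through year 3 = $331,638 − $177,884 = $153,754.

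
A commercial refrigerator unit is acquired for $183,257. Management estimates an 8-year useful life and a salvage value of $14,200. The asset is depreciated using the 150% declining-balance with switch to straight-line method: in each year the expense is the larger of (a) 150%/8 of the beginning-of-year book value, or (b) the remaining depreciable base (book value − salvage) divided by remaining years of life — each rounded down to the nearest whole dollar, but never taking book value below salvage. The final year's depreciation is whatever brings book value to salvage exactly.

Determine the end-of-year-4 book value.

Depreciable base = $183,257 − $14,200 = $169,057.
Year 1: DB = ⌊$183,257 × 150%/8⌋ = $34,360; SL = ⌊$169,057/8⌋ = $21,132 → take DB $34,360. Book value $148,897.
Year 2: DB = ⌊$148,897 × 150%/8⌋ = $27,918; SL = ⌊$134,697/7⌋ = $19,242 → take DB $27,918. Book value $120,979.
Year 3: DB = ⌊$120,979 × 150%/8⌋ = $22,683; SL = ⌊$106,779/6⌋ = $17,796 → take DB $22,683. Book value $98,296.
Year 4: DB = ⌊$98,296 × 150%/8⌋ = $18,430; SL = ⌊$84,096/5⌋ = $16,819 → take DB $18,430. Book value $79,866.

$79,866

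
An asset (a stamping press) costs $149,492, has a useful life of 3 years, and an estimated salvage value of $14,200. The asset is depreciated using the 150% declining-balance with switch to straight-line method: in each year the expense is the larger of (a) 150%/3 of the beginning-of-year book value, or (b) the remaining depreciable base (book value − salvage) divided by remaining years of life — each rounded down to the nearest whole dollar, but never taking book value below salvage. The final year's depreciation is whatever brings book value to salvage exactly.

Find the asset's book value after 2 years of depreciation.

Depreciable base = $149,492 − $14,200 = $135,292.
Year 1: DB = ⌊$149,492 × 150%/3⌋ = $74,746; SL = ⌊$135,292/3⌋ = $45,097 → take DB $74,746. Book value $74,746.
Year 2: DB = ⌊$74,746 × 150%/3⌋ = $37,373; SL = ⌊$60,546/2⌋ = $30,273 → take DB $37,373. Book value $37,373.

$37,373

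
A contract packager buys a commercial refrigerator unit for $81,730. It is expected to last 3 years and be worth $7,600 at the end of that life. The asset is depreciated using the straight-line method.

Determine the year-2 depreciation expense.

Depreciable base = $81,730 − $7,600 = $74,130.
Annual expense = $74,130 / 3 = $24,710.

$24,710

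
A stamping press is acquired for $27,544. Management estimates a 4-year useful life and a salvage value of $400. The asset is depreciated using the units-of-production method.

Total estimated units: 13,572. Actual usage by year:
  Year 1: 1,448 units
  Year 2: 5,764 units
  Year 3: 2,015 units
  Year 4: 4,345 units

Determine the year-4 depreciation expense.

Depreciable base = $27,544 − $400 = $27,144.
Rate = $27,144 / 13,572 units = $2 per unit.
Year 1: 1,448 × $2 = $2,896. Book value $24,648.
Year 2: 5,764 × $2 = $11,528. Book value $13,120.
Year 3: 2,015 × $2 = $4,030. Book value $9,090.
Year 4: 4,345 × $2 = $8,690. Book value $400.

$8,690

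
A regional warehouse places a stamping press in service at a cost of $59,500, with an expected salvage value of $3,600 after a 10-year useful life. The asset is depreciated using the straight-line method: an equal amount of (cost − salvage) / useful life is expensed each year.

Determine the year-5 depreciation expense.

$5,590

Depreciable base = $59,500 − $3,600 = $55,900.
Annual expense = $55,900 / 10 = $5,590.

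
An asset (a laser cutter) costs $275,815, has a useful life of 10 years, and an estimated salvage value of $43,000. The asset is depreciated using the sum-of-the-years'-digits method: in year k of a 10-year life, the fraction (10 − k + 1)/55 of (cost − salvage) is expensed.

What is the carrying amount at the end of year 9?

$47,233

Depreciable base = $275,815 − $43,000 = $232,815.
Sum of the years' digits = 10+9+8+7+6+5+4+3+2+1 = 55.
Year 1: $232,815 × 10/55 = $42,330. Book value $233,485.
Year 2: $232,815 × 9/55 = $38,097. Book value $195,388.
Year 3: $232,815 × 8/55 = $33,864. Book value $161,524.
Year 4: $232,815 × 7/55 = $29,631. Book value $131,893.
Year 5: $232,815 × 6/55 = $25,398. Book value $106,495.
Year 6: $232,815 × 5/55 = $21,165. Book value $85,330.
Year 7: $232,815 × 4/55 = $16,932. Book value $68,398.
Year 8: $232,815 × 3/55 = $12,699. Book value $55,699.
Year 9: $232,815 × 2/55 = $8,466. Book value $47,233.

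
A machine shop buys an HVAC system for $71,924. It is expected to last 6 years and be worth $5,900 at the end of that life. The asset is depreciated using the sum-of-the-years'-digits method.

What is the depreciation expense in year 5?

$6,288

Depreciable base = $71,924 − $5,900 = $66,024.
Sum of the years' digits = 6+5+4+3+2+1 = 21.
Year 1: $66,024 × 6/21 = $18,864. Book value $53,060.
Year 2: $66,024 × 5/21 = $15,720. Book value $37,340.
Year 3: $66,024 × 4/21 = $12,576. Book value $24,764.
Year 4: $66,024 × 3/21 = $9,432. Book value $15,332.
Year 5: $66,024 × 2/21 = $6,288. Book value $9,044.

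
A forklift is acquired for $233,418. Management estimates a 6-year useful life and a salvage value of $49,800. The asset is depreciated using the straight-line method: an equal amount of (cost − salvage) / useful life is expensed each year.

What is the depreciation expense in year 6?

$30,603

Depreciable base = $233,418 − $49,800 = $183,618.
Annual expense = $183,618 / 6 = $30,603.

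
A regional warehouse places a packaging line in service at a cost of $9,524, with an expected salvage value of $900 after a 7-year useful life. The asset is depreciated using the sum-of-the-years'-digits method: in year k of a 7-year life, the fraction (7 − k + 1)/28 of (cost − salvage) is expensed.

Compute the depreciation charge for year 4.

Depreciable base = $9,524 − $900 = $8,624.
Sum of the years' digits = 7+6+5+4+3+2+1 = 28.
Year 1: $8,624 × 7/28 = $2,156. Book value $7,368.
Year 2: $8,624 × 6/28 = $1,848. Book value $5,520.
Year 3: $8,624 × 5/28 = $1,540. Book value $3,980.
Year 4: $8,624 × 4/28 = $1,232. Book value $2,748.

$1,232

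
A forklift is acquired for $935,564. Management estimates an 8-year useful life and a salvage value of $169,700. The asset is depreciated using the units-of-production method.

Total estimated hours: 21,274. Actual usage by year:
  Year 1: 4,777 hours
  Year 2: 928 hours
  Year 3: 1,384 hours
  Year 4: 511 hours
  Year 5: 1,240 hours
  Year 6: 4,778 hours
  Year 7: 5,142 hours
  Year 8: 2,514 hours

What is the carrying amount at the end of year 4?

Depreciable base = $935,564 − $169,700 = $765,864.
Rate = $765,864 / 21,274 hours = $36 per hour.
Year 1: 4,777 × $36 = $171,972. Book value $763,592.
Year 2: 928 × $36 = $33,408. Book value $730,184.
Year 3: 1,384 × $36 = $49,824. Book value $680,360.
Year 4: 511 × $36 = $18,396. Book value $661,964.

$661,964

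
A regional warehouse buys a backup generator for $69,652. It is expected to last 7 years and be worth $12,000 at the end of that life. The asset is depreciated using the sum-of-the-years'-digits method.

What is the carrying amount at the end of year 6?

$14,059

Depreciable base = $69,652 − $12,000 = $57,652.
Sum of the years' digits = 7+6+5+4+3+2+1 = 28.
Year 1: $57,652 × 7/28 = $14,413. Book value $55,239.
Year 2: $57,652 × 6/28 = $12,354. Book value $42,885.
Year 3: $57,652 × 5/28 = $10,295. Book value $32,590.
Year 4: $57,652 × 4/28 = $8,236. Book value $24,354.
Year 5: $57,652 × 3/28 = $6,177. Book value $18,177.
Year 6: $57,652 × 2/28 = $4,118. Book value $14,059.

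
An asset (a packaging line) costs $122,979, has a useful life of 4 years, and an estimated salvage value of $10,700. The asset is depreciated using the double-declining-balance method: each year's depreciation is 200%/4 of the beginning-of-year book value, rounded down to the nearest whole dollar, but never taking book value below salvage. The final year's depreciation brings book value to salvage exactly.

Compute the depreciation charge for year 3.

$15,372

Depreciable base = $122,979 − $10,700 = $112,279.
Year 1: ⌊$122,979 × 200%/4⌋ = $61,489. Book value $61,490.
Year 2: ⌊$61,490 × 200%/4⌋ = $30,745. Book value $30,745.
Year 3: ⌊$30,745 × 200%/4⌋ = $15,372. Book value $15,373.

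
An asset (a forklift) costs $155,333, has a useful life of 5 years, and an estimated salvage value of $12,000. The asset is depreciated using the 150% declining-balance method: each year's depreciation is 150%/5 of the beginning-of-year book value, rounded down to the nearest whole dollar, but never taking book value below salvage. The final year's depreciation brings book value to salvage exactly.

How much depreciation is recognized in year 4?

$15,984

Depreciable base = $155,333 − $12,000 = $143,333.
Year 1: ⌊$155,333 × 150%/5⌋ = $46,599. Book value $108,734.
Year 2: ⌊$108,734 × 150%/5⌋ = $32,620. Book value $76,114.
Year 3: ⌊$76,114 × 150%/5⌋ = $22,834. Book value $53,280.
Year 4: ⌊$53,280 × 150%/5⌋ = $15,984. Book value $37,296.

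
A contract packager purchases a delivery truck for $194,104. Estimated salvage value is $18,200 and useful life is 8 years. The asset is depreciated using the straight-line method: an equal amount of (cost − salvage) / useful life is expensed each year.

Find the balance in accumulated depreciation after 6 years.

Depreciable base = $194,104 − $18,200 = $175,904.
Annual expense = $175,904 / 8 = $21,988.
End of year 1: book value $172,116.
End of year 2: book value $150,128.
End of year 3: book value $128,140.
End of year 4: book value $106,152.
End of year 5: book value $84,164.
End of year 6: book value $62,176.
Accumulated through year 6 = $194,104 − $62,176 = $131,928.

$131,928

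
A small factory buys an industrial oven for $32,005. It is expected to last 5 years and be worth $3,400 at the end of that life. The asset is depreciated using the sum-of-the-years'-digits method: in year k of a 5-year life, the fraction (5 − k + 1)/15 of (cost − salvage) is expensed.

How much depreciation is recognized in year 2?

$7,628

Depreciable base = $32,005 − $3,400 = $28,605.
Sum of the years' digits = 5+4+3+2+1 = 15.
Year 1: $28,605 × 5/15 = $9,535. Book value $22,470.
Year 2: $28,605 × 4/15 = $7,628. Book value $14,842.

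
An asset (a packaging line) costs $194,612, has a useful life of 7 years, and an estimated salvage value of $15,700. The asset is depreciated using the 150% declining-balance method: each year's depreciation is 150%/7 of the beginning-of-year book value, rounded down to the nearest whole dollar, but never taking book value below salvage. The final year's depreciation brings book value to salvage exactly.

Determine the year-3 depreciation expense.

Depreciable base = $194,612 − $15,700 = $178,912.
Year 1: ⌊$194,612 × 150%/7⌋ = $41,702. Book value $152,910.
Year 2: ⌊$152,910 × 150%/7⌋ = $32,766. Book value $120,144.
Year 3: ⌊$120,144 × 150%/7⌋ = $25,745. Book value $94,399.

$25,745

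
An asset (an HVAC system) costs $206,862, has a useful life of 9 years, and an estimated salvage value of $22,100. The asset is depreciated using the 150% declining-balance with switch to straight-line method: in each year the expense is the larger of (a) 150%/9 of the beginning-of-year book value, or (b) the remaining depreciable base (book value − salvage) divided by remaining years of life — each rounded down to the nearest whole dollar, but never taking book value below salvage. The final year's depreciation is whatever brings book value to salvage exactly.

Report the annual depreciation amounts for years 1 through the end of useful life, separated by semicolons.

Depreciable base = $206,862 − $22,100 = $184,762.
Year 1: DB = ⌊$206,862 × 150%/9⌋ = $34,477; SL = ⌊$184,762/9⌋ = $20,529 → take DB $34,477. Book value $172,385.
Year 2: DB = ⌊$172,385 × 150%/9⌋ = $28,730; SL = ⌊$150,285/8⌋ = $18,785 → take DB $28,730. Book value $143,655.
Year 3: DB = ⌊$143,655 × 150%/9⌋ = $23,942; SL = ⌊$121,555/7⌋ = $17,365 → take DB $23,942. Book value $119,713.
Year 4: DB = ⌊$119,713 × 150%/9⌋ = $19,952; SL = ⌊$97,613/6⌋ = $16,268 → take DB $19,952. Book value $99,761.
Year 5: DB = ⌊$99,761 × 150%/9⌋ = $16,626; SL = ⌊$77,661/5⌋ = $15,532 → take DB $16,626. Book value $83,135.
Year 6: DB = ⌊$83,135 × 150%/9⌋ = $13,855; SL = ⌊$61,035/4⌋ = $15,258 → take SL $15,258. Book value $67,877.
Year 7: DB = ⌊$67,877 × 150%/9⌋ = $11,312; SL = ⌊$45,777/3⌋ = $15,259 → take SL $15,259. Book value $52,618.
Year 8: DB = ⌊$52,618 × 150%/9⌋ = $8,769; SL = ⌊$30,518/2⌋ = $15,259 → take SL $15,259. Book value $37,359.
Year 9 (final): $37,359 − $22,100 = $15,259. Book value $22,100.

$34,477; $28,730; $23,942; $19,952; $16,626; $15,258; $15,259; $15,259; $15,259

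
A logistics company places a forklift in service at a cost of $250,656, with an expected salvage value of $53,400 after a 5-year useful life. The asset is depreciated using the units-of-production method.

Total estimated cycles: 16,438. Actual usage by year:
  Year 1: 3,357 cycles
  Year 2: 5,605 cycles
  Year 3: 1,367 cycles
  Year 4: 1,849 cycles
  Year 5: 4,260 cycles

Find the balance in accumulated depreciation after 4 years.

Depreciable base = $250,656 − $53,400 = $197,256.
Rate = $197,256 / 16,438 cycles = $12 per cycle.
Year 1: 3,357 × $12 = $40,284. Book value $210,372.
Year 2: 5,605 × $12 = $67,260. Book value $143,112.
Year 3: 1,367 × $12 = $16,404. Book value $126,708.
Year 4: 1,849 × $12 = $22,188. Book value $104,520.
Accumulated through year 4 = $250,656 − $104,520 = $146,136.

$146,136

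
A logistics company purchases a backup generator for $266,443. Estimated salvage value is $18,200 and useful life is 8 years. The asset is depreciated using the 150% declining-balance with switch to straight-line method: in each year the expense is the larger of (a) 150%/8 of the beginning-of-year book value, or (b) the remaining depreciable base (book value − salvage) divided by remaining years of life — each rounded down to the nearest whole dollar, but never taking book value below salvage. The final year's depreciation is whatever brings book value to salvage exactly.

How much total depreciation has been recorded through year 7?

Depreciable base = $266,443 − $18,200 = $248,243.
Year 1: DB = ⌊$266,443 × 150%/8⌋ = $49,958; SL = ⌊$248,243/8⌋ = $31,030 → take DB $49,958. Book value $216,485.
Year 2: DB = ⌊$216,485 × 150%/8⌋ = $40,590; SL = ⌊$198,285/7⌋ = $28,326 → take DB $40,590. Book value $175,895.
Year 3: DB = ⌊$175,895 × 150%/8⌋ = $32,980; SL = ⌊$157,695/6⌋ = $26,282 → take DB $32,980. Book value $142,915.
Year 4: DB = ⌊$142,915 × 150%/8⌋ = $26,796; SL = ⌊$124,715/5⌋ = $24,943 → take DB $26,796. Book value $116,119.
Year 5: DB = ⌊$116,119 × 150%/8⌋ = $21,772; SL = ⌊$97,919/4⌋ = $24,479 → take SL $24,479. Book value $91,640.
Year 6: DB = ⌊$91,640 × 150%/8⌋ = $17,182; SL = ⌊$73,440/3⌋ = $24,480 → take SL $24,480. Book value $67,160.
Year 7: DB = ⌊$67,160 × 150%/8⌋ = $12,592; SL = ⌊$48,960/2⌋ = $24,480 → take SL $24,480. Book value $42,680.
Accumulated through year 7 = $266,443 − $42,680 = $223,763.

$223,763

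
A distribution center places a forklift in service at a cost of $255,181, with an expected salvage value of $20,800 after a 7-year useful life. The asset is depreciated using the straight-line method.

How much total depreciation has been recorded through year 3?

Depreciable base = $255,181 − $20,800 = $234,381.
Annual expense = $234,381 / 7 = $33,483.
End of year 1: book value $221,698.
End of year 2: book value $188,215.
End of year 3: book value $154,732.
Accumulated through year 3 = $255,181 − $154,732 = $100,449.

$100,449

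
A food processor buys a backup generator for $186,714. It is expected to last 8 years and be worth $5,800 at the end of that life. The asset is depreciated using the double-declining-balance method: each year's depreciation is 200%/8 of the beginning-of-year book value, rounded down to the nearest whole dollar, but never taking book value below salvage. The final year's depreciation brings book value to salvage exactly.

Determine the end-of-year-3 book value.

$78,771

Depreciable base = $186,714 − $5,800 = $180,914.
Year 1: ⌊$186,714 × 200%/8⌋ = $46,678. Book value $140,036.
Year 2: ⌊$140,036 × 200%/8⌋ = $35,009. Book value $105,027.
Year 3: ⌊$105,027 × 200%/8⌋ = $26,256. Book value $78,771.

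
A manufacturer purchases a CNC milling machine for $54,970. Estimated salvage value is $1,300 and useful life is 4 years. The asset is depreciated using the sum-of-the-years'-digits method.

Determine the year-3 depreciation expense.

Depreciable base = $54,970 − $1,300 = $53,670.
Sum of the years' digits = 4+3+2+1 = 10.
Year 1: $53,670 × 4/10 = $21,468. Book value $33,502.
Year 2: $53,670 × 3/10 = $16,101. Book value $17,401.
Year 3: $53,670 × 2/10 = $10,734. Book value $6,667.

$10,734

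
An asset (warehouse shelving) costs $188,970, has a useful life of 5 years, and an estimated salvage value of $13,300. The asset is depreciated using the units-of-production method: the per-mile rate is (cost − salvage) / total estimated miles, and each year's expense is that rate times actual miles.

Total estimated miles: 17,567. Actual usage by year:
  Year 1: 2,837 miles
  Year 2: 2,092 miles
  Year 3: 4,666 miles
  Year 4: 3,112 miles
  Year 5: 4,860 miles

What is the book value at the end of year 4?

Depreciable base = $188,970 − $13,300 = $175,670.
Rate = $175,670 / 17,567 miles = $10 per mile.
Year 1: 2,837 × $10 = $28,370. Book value $160,600.
Year 2: 2,092 × $10 = $20,920. Book value $139,680.
Year 3: 4,666 × $10 = $46,660. Book value $93,020.
Year 4: 3,112 × $10 = $31,120. Book value $61,900.

$61,900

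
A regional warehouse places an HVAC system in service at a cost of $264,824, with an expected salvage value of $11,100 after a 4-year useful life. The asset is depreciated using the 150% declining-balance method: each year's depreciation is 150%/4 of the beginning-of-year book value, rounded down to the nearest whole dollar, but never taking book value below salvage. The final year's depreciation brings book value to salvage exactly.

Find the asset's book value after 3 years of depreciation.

Depreciable base = $264,824 − $11,100 = $253,724.
Year 1: ⌊$264,824 × 150%/4⌋ = $99,309. Book value $165,515.
Year 2: ⌊$165,515 × 150%/4⌋ = $62,068. Book value $103,447.
Year 3: ⌊$103,447 × 150%/4⌋ = $38,792. Book value $64,655.

$64,655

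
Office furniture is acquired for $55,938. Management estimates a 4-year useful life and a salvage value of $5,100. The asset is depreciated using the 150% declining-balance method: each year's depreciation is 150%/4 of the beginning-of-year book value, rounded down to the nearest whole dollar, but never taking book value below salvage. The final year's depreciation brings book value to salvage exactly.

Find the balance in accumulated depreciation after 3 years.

Depreciable base = $55,938 − $5,100 = $50,838.
Year 1: ⌊$55,938 × 150%/4⌋ = $20,976. Book value $34,962.
Year 2: ⌊$34,962 × 150%/4⌋ = $13,110. Book value $21,852.
Year 3: ⌊$21,852 × 150%/4⌋ = $8,194. Book value $13,658.
Accumulated through year 3 = $55,938 − $13,658 = $42,280.

$42,280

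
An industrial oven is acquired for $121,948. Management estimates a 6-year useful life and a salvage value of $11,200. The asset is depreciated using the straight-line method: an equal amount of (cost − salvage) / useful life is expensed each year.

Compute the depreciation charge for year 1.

Depreciable base = $121,948 − $11,200 = $110,748.
Annual expense = $110,748 / 6 = $18,458.

$18,458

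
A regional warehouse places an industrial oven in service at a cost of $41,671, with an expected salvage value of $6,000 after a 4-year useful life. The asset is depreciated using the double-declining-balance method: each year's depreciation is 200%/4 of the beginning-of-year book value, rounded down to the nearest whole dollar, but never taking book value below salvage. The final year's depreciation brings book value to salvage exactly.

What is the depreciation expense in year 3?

$4,418

Depreciable base = $41,671 − $6,000 = $35,671.
Year 1: ⌊$41,671 × 200%/4⌋ = $20,835. Book value $20,836.
Year 2: ⌊$20,836 × 200%/4⌋ = $10,418. Book value $10,418.
Year 3: ⌊$10,418 × 200%/4⌋ = $5,209, capped at $4,418. Book value $6,000.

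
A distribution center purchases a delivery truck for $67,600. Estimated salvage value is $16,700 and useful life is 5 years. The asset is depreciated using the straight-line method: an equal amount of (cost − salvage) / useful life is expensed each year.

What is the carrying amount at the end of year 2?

$47,240

Depreciable base = $67,600 − $16,700 = $50,900.
Annual expense = $50,900 / 5 = $10,180.
End of year 1: book value $57,420.
End of year 2: book value $47,240.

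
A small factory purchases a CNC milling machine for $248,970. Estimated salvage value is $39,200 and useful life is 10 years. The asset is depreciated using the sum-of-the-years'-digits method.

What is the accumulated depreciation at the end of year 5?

Depreciable base = $248,970 − $39,200 = $209,770.
Sum of the years' digits = 10+9+8+7+6+5+4+3+2+1 = 55.
Year 1: $209,770 × 10/55 = $38,140. Book value $210,830.
Year 2: $209,770 × 9/55 = $34,326. Book value $176,504.
Year 3: $209,770 × 8/55 = $30,512. Book value $145,992.
Year 4: $209,770 × 7/55 = $26,698. Book value $119,294.
Year 5: $209,770 × 6/55 = $22,884. Book value $96,410.
Accumulated through year 5 = $248,970 − $96,410 = $152,560.

$152,560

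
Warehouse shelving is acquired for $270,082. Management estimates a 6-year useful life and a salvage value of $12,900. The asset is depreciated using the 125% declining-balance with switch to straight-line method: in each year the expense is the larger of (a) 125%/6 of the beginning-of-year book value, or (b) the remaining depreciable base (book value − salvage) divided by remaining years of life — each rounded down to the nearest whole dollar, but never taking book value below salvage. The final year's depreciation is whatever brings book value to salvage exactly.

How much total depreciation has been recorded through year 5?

Depreciable base = $270,082 − $12,900 = $257,182.
Year 1: DB = ⌊$270,082 × 125%/6⌋ = $56,267; SL = ⌊$257,182/6⌋ = $42,863 → take DB $56,267. Book value $213,815.
Year 2: DB = ⌊$213,815 × 125%/6⌋ = $44,544; SL = ⌊$200,915/5⌋ = $40,183 → take DB $44,544. Book value $169,271.
Year 3: DB = ⌊$169,271 × 125%/6⌋ = $35,264; SL = ⌊$156,371/4⌋ = $39,092 → take SL $39,092. Book value $130,179.
Year 4: DB = ⌊$130,179 × 125%/6⌋ = $27,120; SL = ⌊$117,279/3⌋ = $39,093 → take SL $39,093. Book value $91,086.
Year 5: DB = ⌊$91,086 × 125%/6⌋ = $18,976; SL = ⌊$78,186/2⌋ = $39,093 → take SL $39,093. Book value $51,993.
Accumulated through year 5 = $270,082 − $51,993 = $218,089.

$218,089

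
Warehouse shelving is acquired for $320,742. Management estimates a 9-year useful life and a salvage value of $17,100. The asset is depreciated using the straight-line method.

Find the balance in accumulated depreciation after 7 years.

Depreciable base = $320,742 − $17,100 = $303,642.
Annual expense = $303,642 / 9 = $33,738.
End of year 1: book value $287,004.
End of year 2: book value $253,266.
End of year 3: book value $219,528.
End of year 4: book value $185,790.
End of year 5: book value $152,052.
End of year 6: book value $118,314.
End of year 7: book value $84,576.
Accumulated through year 7 = $320,742 − $84,576 = $236,166.

$236,166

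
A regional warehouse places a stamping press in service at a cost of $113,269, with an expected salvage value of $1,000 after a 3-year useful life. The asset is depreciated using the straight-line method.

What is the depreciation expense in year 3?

Depreciable base = $113,269 − $1,000 = $112,269.
Annual expense = $112,269 / 3 = $37,423.

$37,423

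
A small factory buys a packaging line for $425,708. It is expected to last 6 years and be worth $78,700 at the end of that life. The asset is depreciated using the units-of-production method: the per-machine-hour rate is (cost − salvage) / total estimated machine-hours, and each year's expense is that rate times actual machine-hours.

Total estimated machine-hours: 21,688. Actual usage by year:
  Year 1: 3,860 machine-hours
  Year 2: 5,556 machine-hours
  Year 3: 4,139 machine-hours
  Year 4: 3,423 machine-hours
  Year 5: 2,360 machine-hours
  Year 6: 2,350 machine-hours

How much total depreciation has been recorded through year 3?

Depreciable base = $425,708 − $78,700 = $347,008.
Rate = $347,008 / 21,688 machine-hours = $16 per machine-hour.
Year 1: 3,860 × $16 = $61,760. Book value $363,948.
Year 2: 5,556 × $16 = $88,896. Book value $275,052.
Year 3: 4,139 × $16 = $66,224. Book value $208,828.
Accumulated through year 3 = $425,708 − $208,828 = $216,880.

$216,880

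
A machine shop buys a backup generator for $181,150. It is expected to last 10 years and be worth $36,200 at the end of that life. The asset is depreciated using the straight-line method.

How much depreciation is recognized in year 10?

Depreciable base = $181,150 − $36,200 = $144,950.
Annual expense = $144,950 / 10 = $14,495.

$14,495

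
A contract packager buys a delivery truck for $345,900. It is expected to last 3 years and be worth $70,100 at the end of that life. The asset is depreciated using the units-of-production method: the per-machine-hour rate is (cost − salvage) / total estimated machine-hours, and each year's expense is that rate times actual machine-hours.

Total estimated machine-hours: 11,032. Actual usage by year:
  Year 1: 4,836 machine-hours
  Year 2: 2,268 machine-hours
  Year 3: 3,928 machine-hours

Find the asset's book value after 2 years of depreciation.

$168,300

Depreciable base = $345,900 − $70,100 = $275,800.
Rate = $275,800 / 11,032 machine-hours = $25 per machine-hour.
Year 1: 4,836 × $25 = $120,900. Book value $225,000.
Year 2: 2,268 × $25 = $56,700. Book value $168,300.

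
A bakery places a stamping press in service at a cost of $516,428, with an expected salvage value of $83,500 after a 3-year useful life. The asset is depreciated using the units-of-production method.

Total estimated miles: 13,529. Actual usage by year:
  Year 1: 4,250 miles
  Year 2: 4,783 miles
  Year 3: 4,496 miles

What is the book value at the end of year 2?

$227,372

Depreciable base = $516,428 − $83,500 = $432,928.
Rate = $432,928 / 13,529 miles = $32 per mile.
Year 1: 4,250 × $32 = $136,000. Book value $380,428.
Year 2: 4,783 × $32 = $153,056. Book value $227,372.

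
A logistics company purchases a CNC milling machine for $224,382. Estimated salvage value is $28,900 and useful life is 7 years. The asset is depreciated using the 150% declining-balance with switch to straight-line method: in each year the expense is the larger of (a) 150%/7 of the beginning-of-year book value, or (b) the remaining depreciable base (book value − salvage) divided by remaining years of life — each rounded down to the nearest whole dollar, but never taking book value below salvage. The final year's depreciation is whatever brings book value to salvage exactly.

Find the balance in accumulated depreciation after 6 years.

Depreciable base = $224,382 − $28,900 = $195,482.
Year 1: DB = ⌊$224,382 × 150%/7⌋ = $48,081; SL = ⌊$195,482/7⌋ = $27,926 → take DB $48,081. Book value $176,301.
Year 2: DB = ⌊$176,301 × 150%/7⌋ = $37,778; SL = ⌊$147,401/6⌋ = $24,566 → take DB $37,778. Book value $138,523.
Year 3: DB = ⌊$138,523 × 150%/7⌋ = $29,683; SL = ⌊$109,623/5⌋ = $21,924 → take DB $29,683. Book value $108,840.
Year 4: DB = ⌊$108,840 × 150%/7⌋ = $23,322; SL = ⌊$79,940/4⌋ = $19,985 → take DB $23,322. Book value $85,518.
Year 5: DB = ⌊$85,518 × 150%/7⌋ = $18,325; SL = ⌊$56,618/3⌋ = $18,872 → take SL $18,872. Book value $66,646.
Year 6: DB = ⌊$66,646 × 150%/7⌋ = $14,281; SL = ⌊$37,746/2⌋ = $18,873 → take SL $18,873. Book value $47,773.
Accumulated through year 6 = $224,382 − $47,773 = $176,609.

$176,609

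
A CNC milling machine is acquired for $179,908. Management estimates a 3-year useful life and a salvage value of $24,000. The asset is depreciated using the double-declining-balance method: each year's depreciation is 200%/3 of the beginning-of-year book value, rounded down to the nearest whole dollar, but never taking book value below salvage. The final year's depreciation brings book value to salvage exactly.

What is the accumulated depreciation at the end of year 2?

$155,908

Depreciable base = $179,908 − $24,000 = $155,908.
Year 1: ⌊$179,908 × 200%/3⌋ = $119,938. Book value $59,970.
Year 2: ⌊$59,970 × 200%/3⌋ = $39,980, capped at $35,970. Book value $24,000.
Accumulated through year 2 = $179,908 − $24,000 = $155,908.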